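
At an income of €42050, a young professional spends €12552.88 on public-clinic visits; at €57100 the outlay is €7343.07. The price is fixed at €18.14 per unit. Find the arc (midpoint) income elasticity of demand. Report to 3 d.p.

-1.725

With a constant price, Q₁ = 12552.88/18.14 = 692.000 and Q₂ = 7343.07/18.14 = 404.800 (equivalently, work directly with expenditure since P cancels).
Midpoint %ΔQ = (7343.07 − 12552.88)/9947.97 = -0.52371; midpoint %ΔI = (57100 − 42050)/49575 = 0.30358.
η = -0.52371 / 0.30358 = -1.725.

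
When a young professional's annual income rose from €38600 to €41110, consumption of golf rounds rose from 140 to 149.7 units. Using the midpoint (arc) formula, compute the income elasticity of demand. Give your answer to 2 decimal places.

ΔQ = 149.7 − 140 = 9.7; midpoint Q̄ = (140 + 149.7)/2 = 144.85.
ΔI = 41110 − 38600 = 2510; midpoint Ī = (38600 + 41110)/2 = 39855.
η = (ΔQ/Q̄) ÷ (ΔI/Ī) = (9.7/144.85) ÷ (2510/39855) = 1.06.

1.06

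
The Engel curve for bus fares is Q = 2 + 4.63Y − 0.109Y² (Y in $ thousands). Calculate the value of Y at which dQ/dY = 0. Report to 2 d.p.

21.24

dQ/dY = 4.63 − 0.218Y.
The good is inferior where dQ/dY < 0. Setting dQ/dY = 0 gives Y = 4.63 / 0.218 = 21.24.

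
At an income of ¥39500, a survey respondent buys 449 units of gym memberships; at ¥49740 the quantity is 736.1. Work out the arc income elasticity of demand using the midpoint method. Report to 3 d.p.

ΔQ = 736.1 − 449 = 287.1; midpoint Q̄ = (449 + 736.1)/2 = 592.55.
ΔI = 49740 − 39500 = 10240; midpoint Ī = (39500 + 49740)/2 = 44620.
η = (ΔQ/Q̄) ÷ (ΔI/Ī) = (287.1/592.55) ÷ (10240/44620) = 2.111.

2.111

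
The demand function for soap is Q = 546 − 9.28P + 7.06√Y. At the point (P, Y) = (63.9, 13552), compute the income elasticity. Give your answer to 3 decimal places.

0.530

At P = 63.9, Y = 13552: Q = 774.884.
Holding P constant, ∂Q/∂Y = 7.06/(2√Y) = 0.0303231.
η_Y = (∂Q/∂Y)·(Y/Q) = 0.0303231 × (13552/774.884) = 0.530.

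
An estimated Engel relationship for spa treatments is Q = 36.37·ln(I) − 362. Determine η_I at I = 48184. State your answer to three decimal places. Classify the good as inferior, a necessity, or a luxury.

1.206 (luxury)

At I = 48184: Q = 30.170.
dQ/dI = 36.37/I = 0.000754815 at this income.
η = (dQ/dI)·(I/Q) = 0.000754815 × (48184/30.170) = 1.206.
Since η > 1, the good is a luxury.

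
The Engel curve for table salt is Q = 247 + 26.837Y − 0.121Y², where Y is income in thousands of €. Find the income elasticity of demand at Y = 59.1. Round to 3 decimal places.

At Y = 59.1: Q = 1410.4367.
dQ/dY = 26.837 − 0.242Y = 12.53480.
η = (dQ/dY)·(Y/Q) = 12.53480 × (59.1/1410.4367) = 0.525.

0.525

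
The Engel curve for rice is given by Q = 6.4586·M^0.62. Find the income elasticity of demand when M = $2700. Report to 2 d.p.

0.62

For Q = A·M^β the income elasticity is constant and equal to β.
Here β = 0.62, so η = 0.62.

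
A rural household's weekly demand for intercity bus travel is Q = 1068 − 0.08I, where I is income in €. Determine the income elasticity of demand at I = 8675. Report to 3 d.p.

At I = 8675: Q = 374.000.
dQ/dI = −0.08.
η = (dQ/dI)·(I/Q) = -0.08 × (8675/374.000) = -1.856.

-1.856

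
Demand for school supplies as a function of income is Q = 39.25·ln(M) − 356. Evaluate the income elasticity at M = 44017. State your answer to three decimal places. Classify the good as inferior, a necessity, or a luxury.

0.616 (necessity)

At M = 44017: Q = 63.674.
dQ/dM = 39.25/M = 0.000891701 at this income.
η = (dQ/dM)·(M/Q) = 0.000891701 × (44017/63.674) = 0.616.
Since 0 < η < 1, the good is a necessity.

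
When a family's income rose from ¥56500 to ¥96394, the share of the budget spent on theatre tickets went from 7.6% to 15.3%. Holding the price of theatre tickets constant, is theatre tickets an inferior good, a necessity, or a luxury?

luxury

The budget share rises as income rises, so η > 1.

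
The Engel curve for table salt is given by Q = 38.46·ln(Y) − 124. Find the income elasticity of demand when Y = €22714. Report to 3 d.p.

0.147

At Y = 22714: Q = 261.782.
dQ/dY = 38.46/Y = 0.00169323 at this income.
η = (dQ/dY)·(Y/Q) = 0.00169323 × (22714/261.782) = 0.147.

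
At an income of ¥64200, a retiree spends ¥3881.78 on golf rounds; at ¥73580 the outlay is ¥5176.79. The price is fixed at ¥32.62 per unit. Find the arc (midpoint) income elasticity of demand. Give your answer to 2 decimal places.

2.10

With a constant price, Q₁ = 3881.78/32.62 = 119.000 and Q₂ = 5176.79/32.62 = 158.700 (equivalently, work directly with expenditure since P cancels).
Midpoint %ΔQ = (5176.79 − 3881.78)/4529.29 = 0.28592; midpoint %ΔI = (73580 − 64200)/68890 = 0.13616.
η = 0.28592 / 0.13616 = 2.10.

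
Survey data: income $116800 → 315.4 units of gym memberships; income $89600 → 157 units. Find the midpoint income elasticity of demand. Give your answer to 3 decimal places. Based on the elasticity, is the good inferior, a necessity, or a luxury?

2.544 (luxury)

ΔQ = 157 − 315.4 = -158.4; midpoint Q̄ = (315.4 + 157)/2 = 236.2.
ΔI = 89600 − 116800 = -27200; midpoint Ī = (116800 + 89600)/2 = 103200.
η = (ΔQ/Q̄) ÷ (ΔI/Ī) = (-158.4/236.2) ÷ (-27200/103200) = 2.544.
η > 1 ⇒ luxury.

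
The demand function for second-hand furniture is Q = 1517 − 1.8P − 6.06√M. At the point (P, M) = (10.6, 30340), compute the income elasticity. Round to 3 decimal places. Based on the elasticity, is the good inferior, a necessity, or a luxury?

-1.193 (inferior good)

At P = 10.6, M = 30340: Q = 442.366.
Holding P constant, ∂Q/∂M = -6.06/(2√M) = -0.0173954.
η_M = (∂Q/∂M)·(M/Q) = -0.0173954 × (30340/442.366) = -1.193.
Since η < 0, this is an inferior good.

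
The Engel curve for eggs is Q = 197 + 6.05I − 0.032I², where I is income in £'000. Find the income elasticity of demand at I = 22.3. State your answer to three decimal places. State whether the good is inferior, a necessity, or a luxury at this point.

0.326 (necessity)

At I = 22.3: Q = 316.0017.
dQ/dI = 6.05 − 0.064I = 4.62280.
η = (dQ/dI)·(I/Q) = 4.62280 × (22.3/316.0017) = 0.326.
0 < η < 1 ⇒ necessity.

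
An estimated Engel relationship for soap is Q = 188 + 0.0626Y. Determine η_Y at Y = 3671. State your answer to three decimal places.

At Y = 3671: Q = 417.805.
dQ/dY = 0.0626.
η = (dQ/dY)·(Y/Q) = 0.0626 × (3671/417.805) = 0.550.

0.550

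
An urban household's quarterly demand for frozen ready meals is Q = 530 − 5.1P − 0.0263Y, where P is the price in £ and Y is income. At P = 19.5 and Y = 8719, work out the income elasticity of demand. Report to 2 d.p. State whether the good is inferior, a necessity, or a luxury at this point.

At P = 19.5, Y = 8719: Q = 201.240.
Holding P constant, ∂Q/∂Y = −0.0263.
η_Y = (∂Q/∂Y)·(Y/Q) = -0.0263 × (8719/201.240) = -1.14.
Since η < 0, this is an inferior good.

-1.14 (inferior good)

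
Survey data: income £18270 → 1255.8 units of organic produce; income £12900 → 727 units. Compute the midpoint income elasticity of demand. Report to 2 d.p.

ΔQ = 727 − 1255.8 = -528.8; midpoint Q̄ = (1255.8 + 727)/2 = 991.4.
ΔI = 12900 − 18270 = -5370; midpoint Ī = (18270 + 12900)/2 = 15585.
η = (ΔQ/Q̄) ÷ (ΔI/Ī) = (-528.8/991.4) ÷ (-5370/15585) = 1.55.

1.55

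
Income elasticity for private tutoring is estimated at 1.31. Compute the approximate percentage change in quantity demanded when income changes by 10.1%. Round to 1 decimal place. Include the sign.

%ΔQ ≈ η × %ΔI = 1.31 × 10.1% = 13.2%.

13.2%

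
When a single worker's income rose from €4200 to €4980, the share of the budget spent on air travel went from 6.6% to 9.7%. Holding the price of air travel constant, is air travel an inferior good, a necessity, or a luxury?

luxury

The budget share rises as income rises, so η > 1.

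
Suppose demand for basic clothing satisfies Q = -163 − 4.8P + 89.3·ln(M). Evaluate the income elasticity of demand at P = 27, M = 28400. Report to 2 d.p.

0.14

At P = 27, M = 28400: Q = 623.095.
Holding P constant, ∂Q/∂M = 89.3/M = 0.00314437.
η_M = (∂Q/∂M)·(M/Q) = 0.00314437 × (28400/623.095) = 0.14.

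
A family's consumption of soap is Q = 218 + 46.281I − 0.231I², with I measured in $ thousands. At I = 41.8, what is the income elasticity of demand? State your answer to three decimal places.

At I = 41.8: Q = 1748.9334.
dQ/dI = 46.281 − 0.462I = 26.96940.
η = (dQ/dI)·(I/Q) = 26.96940 × (41.8/1748.9334) = 0.645.

0.645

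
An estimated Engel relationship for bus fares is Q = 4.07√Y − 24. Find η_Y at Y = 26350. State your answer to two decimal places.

At Y = 26350: Q = 636.670.
dQ/dY = 4.07/(2√Y) = 0.0125364 at this income.
η = (dQ/dY)·(Y/Q) = 0.0125364 × (26350/636.670) = 0.52.

0.52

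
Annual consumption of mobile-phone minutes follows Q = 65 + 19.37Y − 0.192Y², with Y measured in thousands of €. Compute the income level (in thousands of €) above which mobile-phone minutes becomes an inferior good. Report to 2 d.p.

dQ/dY = 19.37 − 0.384Y.
The good is inferior where dQ/dY < 0. Setting dQ/dY = 0 gives Y = 19.37 / 0.384 = 50.44.

50.44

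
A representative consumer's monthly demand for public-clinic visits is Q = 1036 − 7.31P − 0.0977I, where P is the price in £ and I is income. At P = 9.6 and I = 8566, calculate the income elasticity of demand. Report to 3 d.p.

At P = 9.6, I = 8566: Q = 128.926.
Holding P constant, ∂Q/∂I = −0.0977.
η_I = (∂Q/∂I)·(I/Q) = -0.0977 × (8566/128.926) = -6.491.

-6.491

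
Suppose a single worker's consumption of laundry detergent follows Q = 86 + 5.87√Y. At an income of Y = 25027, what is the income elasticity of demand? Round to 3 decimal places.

0.458

At Y = 25027: Q = 1014.630.
dQ/dY = 5.87/(2√Y) = 0.0185526 at this income.
η = (dQ/dY)·(Y/Q) = 0.0185526 × (25027/1014.630) = 0.458.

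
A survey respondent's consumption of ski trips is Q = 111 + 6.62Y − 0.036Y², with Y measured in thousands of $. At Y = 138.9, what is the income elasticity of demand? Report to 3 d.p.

At Y = 138.9: Q = 335.9624.
dQ/dY = 6.62 − 0.072Y = -3.38080.
η = (dQ/dY)·(Y/Q) = -3.38080 × (138.9/335.9624) = -1.398.

-1.398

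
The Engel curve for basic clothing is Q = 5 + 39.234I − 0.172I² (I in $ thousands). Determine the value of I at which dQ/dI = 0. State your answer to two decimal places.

dQ/dI = 39.234 − 0.344I.
The good is inferior where dQ/dI < 0. Setting dQ/dI = 0 gives I = 39.234 / 0.344 = 114.05.

114.05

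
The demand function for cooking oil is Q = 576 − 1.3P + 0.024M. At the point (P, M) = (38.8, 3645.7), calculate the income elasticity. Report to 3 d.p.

At P = 38.8, M = 3645.7: Q = 613.057.
Holding P constant, ∂Q/∂M = 0.024.
η_M = (∂Q/∂M)·(M/Q) = 0.024 × (3645.7/613.057) = 0.143.

0.143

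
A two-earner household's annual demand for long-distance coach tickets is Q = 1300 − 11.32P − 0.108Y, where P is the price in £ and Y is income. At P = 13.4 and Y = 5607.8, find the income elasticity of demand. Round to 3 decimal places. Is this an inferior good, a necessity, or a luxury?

-1.116 (inferior good)

At P = 13.4, Y = 5607.8: Q = 542.670.
Holding P constant, ∂Q/∂Y = −0.108.
η_Y = (∂Q/∂Y)·(Y/Q) = -0.108 × (5607.8/542.670) = -1.116.
Since η < 0, this is an inferior good.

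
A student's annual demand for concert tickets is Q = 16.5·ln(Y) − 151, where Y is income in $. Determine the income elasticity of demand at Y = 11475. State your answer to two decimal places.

At Y = 11475: Q = 3.241.
dQ/dY = 16.5/Y = 0.00143791 at this income.
η = (dQ/dY)·(Y/Q) = 0.00143791 × (11475/3.241) = 5.09.

5.09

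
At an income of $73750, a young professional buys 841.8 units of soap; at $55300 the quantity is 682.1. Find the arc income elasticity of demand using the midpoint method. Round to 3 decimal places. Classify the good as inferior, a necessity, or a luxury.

ΔQ = 682.1 − 841.8 = -159.7; midpoint Q̄ = (841.8 + 682.1)/2 = 761.95.
ΔI = 55300 − 73750 = -18450; midpoint Ī = (73750 + 55300)/2 = 64525.
η = (ΔQ/Q̄) ÷ (ΔI/Ī) = (-159.7/761.95) ÷ (-18450/64525) = 0.733.
0 < η < 1 ⇒ necessity.

0.733 (necessity)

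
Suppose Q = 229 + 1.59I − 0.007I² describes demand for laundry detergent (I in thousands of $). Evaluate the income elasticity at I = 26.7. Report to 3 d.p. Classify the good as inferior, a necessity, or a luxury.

At I = 26.7: Q = 266.4628.
dQ/dI = 1.59 − 0.014I = 1.21620.
η = (dQ/dI)·(I/Q) = 1.21620 × (26.7/266.4628) = 0.122.
0 < η < 1 ⇒ necessity.

0.122 (necessity)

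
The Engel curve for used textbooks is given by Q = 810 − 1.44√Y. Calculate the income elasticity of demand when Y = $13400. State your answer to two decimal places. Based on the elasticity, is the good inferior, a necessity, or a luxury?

-0.13 (inferior good)

At Y = 13400: Q = 643.308.
dQ/dY = -1.44/(2√Y) = -0.00621985 at this income.
η = (dQ/dY)·(Y/Q) = -0.00621985 × (13400/643.308) = -0.13.
Since η < 0, the good is an inferior good.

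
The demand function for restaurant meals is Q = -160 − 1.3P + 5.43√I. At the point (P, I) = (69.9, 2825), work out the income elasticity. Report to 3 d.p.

At P = 69.9, I = 2825: Q = 37.738.
Holding P constant, ∂Q/∂I = 5.43/(2√I) = 0.0510811.
η_I = (∂Q/∂I)·(I/Q) = 0.0510811 × (2825/37.738) = 3.824.

3.824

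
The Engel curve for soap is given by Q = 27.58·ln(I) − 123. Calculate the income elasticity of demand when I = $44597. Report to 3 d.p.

At I = 44597: Q = 172.256.
dQ/dI = 27.58/I = 0.000618427 at this income.
η = (dQ/dI)·(I/Q) = 0.000618427 × (44597/172.256) = 0.160.

0.160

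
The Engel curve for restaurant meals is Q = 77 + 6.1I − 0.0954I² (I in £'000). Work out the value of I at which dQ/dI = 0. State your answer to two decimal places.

31.97

dQ/dI = 6.1 − 0.1908I.
The good is inferior where dQ/dI < 0. Setting dQ/dI = 0 gives I = 6.1 / 0.1908 = 31.97.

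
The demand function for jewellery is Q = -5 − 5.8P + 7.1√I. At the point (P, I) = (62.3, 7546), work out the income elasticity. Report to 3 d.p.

1.231

At P = 62.3, I = 7546: Q = 250.421.
Holding P constant, ∂Q/∂I = 7.1/(2√I) = 0.0408667.
η_I = (∂Q/∂I)·(I/Q) = 0.0408667 × (7546/250.421) = 1.231.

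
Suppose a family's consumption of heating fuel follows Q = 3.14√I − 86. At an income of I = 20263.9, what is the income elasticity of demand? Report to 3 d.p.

At I = 20263.9: Q = 360.983.
dQ/dI = 3.14/(2√I) = 0.0110291 at this income.
η = (dQ/dI)·(I/Q) = 0.0110291 × (20263.9/360.983) = 0.619.

0.619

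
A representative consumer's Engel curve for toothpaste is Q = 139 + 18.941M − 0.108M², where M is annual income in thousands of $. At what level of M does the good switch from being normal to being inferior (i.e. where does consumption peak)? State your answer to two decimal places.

dQ/dM = 18.941 − 0.216M.
The good is inferior where dQ/dM < 0. Setting dQ/dM = 0 gives M = 18.941 / 0.216 = 87.69.

87.69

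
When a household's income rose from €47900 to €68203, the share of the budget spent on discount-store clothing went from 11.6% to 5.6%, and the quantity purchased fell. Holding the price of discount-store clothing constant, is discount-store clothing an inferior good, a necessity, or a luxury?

inferior good

Quantity demanded falls as income rises, so η < 0.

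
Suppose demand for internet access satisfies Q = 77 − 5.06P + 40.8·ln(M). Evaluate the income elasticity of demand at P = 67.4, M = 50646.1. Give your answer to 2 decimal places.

At P = 67.4, M = 50646.1: Q = 177.927.
Holding P constant, ∂Q/∂M = 40.8/M = 0.00080559.
η_M = (∂Q/∂M)·(M/Q) = 0.00080559 × (50646.1/177.927) = 0.23.

0.23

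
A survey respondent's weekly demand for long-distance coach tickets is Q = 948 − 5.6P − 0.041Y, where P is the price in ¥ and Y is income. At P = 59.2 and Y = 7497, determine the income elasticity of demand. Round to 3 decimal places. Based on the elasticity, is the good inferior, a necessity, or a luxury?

At P = 59.2, Y = 7497: Q = 309.103.
Holding P constant, ∂Q/∂Y = −0.041.
η_Y = (∂Q/∂Y)·(Y/Q) = -0.041 × (7497/309.103) = -0.994.
Since η < 0, this is an inferior good.

-0.994 (inferior good)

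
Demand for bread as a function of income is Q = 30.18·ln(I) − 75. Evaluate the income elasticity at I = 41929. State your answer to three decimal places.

At I = 41929: Q = 246.228.
dQ/dI = 30.18/I = 0.000719788 at this income.
η = (dQ/dI)·(I/Q) = 0.000719788 × (41929/246.228) = 0.123.

0.123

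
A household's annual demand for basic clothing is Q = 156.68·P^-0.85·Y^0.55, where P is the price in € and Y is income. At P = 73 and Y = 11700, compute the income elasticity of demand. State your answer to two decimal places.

0.55

For a multiplicative demand Q = A·P^α·Y^β, the income elasticity is β everywhere.
Here β = 0.55, so η = 0.55.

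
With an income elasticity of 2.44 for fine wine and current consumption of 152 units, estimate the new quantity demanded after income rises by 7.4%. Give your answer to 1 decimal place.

179.4

%ΔQ ≈ η × %ΔI = 2.44 × 7.4% = 18.056%.
New Q ≈ 152 × (1 + 0.18056) = 179.4.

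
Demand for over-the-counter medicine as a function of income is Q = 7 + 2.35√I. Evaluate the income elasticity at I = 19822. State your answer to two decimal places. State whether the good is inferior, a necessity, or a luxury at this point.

0.49 (necessity)

At I = 19822: Q = 337.858.
dQ/dI = 2.35/(2√I) = 0.00834573 at this income.
η = (dQ/dI)·(I/Q) = 0.00834573 × (19822/337.858) = 0.49.
Since 0 < η < 1, the good is a necessity.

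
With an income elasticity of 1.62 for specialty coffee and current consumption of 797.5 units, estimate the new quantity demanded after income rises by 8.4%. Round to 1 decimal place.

906.0

%ΔQ ≈ η × %ΔI = 1.62 × 8.4% = 13.608%.
New Q ≈ 797.5 × (1 + 0.13608) = 906.0.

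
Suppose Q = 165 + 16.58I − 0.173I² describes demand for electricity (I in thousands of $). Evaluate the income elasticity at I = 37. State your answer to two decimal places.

At I = 37: Q = 541.6230.
dQ/dI = 16.58 − 0.346I = 3.77800.
η = (dQ/dI)·(I/Q) = 3.77800 × (37/541.6230) = 0.26.

0.26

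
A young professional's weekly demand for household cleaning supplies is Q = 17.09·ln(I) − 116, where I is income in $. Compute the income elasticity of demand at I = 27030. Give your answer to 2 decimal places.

0.29

At I = 27030: Q = 58.398.
dQ/dI = 17.09/I = 0.00063226 at this income.
η = (dQ/dI)·(I/Q) = 0.00063226 × (27030/58.398) = 0.29.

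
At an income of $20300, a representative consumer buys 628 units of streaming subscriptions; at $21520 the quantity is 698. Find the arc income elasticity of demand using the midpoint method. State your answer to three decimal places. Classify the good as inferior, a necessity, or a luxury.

1.810 (luxury)

ΔQ = 698 − 628 = 70; midpoint Q̄ = (628 + 698)/2 = 663.
ΔI = 21520 − 20300 = 1220; midpoint Ī = (20300 + 21520)/2 = 20910.
η = (ΔQ/Q̄) ÷ (ΔI/Ī) = (70/663) ÷ (1220/20910) = 1.810.
η > 1 ⇒ luxury.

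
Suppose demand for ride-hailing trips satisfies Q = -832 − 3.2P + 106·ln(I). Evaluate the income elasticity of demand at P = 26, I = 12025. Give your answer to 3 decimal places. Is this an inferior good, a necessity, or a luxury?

1.314 (luxury)

At P = 26, I = 12025: Q = 80.643.
Holding P constant, ∂Q/∂I = 106/I = 0.00881497.
η_I = (∂Q/∂I)·(I/Q) = 0.00881497 × (12025/80.643) = 1.314.
Since η > 1, this is a luxury.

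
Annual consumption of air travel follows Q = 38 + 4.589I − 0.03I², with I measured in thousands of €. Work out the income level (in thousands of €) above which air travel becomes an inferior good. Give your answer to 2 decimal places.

dQ/dI = 4.589 − 0.06I.
The good is inferior where dQ/dI < 0. Setting dQ/dI = 0 gives I = 4.589 / 0.06 = 76.48.

76.48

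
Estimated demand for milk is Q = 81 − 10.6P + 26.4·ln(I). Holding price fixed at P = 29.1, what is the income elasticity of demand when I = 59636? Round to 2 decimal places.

0.42

At P = 29.1, I = 59636: Q = 62.835.
Holding P constant, ∂Q/∂I = 26.4/I = 0.000442686.
η_I = (∂Q/∂I)·(I/Q) = 0.000442686 × (59636/62.835) = 0.42.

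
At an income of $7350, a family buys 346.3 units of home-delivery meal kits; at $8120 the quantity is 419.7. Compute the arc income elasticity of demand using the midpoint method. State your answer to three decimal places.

ΔQ = 419.7 − 346.3 = 73.4; midpoint Q̄ = (346.3 + 419.7)/2 = 383.
ΔI = 8120 − 7350 = 770; midpoint Ī = (7350 + 8120)/2 = 7735.
η = (ΔQ/Q̄) ÷ (ΔI/Ī) = (73.4/383) ÷ (770/7735) = 1.925.

1.925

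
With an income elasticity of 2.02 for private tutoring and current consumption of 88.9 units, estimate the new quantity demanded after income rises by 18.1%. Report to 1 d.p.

%ΔQ ≈ η × %ΔI = 2.02 × 18.1% = 36.562%.
New Q ≈ 88.9 × (1 + 0.36562) = 121.4.

121.4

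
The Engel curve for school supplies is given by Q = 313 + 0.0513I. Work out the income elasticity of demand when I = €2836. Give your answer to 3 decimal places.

0.317

At I = 2836: Q = 458.487.
dQ/dI = 0.0513.
η = (dQ/dI)·(I/Q) = 0.0513 × (2836/458.487) = 0.317.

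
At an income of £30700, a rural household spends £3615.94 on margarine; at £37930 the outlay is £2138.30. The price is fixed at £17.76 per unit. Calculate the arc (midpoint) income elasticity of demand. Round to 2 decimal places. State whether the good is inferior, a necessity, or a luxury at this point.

With a constant price, Q₁ = 3615.94/17.76 = 203.600 and Q₂ = 2138.30/17.76 = 120.400 (equivalently, work directly with expenditure since P cancels).
Midpoint %ΔQ = (2138.30 − 3615.94)/2877.12 = -0.51358; midpoint %ΔI = (37930 − 30700)/34315 = 0.21070.
η = -0.51358 / 0.21070 = -2.44.
η < 0 ⇒ inferior good.

-2.44 (inferior good)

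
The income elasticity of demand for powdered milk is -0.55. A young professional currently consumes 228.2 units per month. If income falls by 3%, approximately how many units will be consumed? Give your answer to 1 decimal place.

232.0

%ΔQ ≈ η × %ΔI = -0.55 × (-3%) = 1.65%.
New Q ≈ 228.2 × (1 + 0.0165) = 232.0.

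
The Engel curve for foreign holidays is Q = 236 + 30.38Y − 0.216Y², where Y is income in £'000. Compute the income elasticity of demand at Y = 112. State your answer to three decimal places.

-2.170

At Y = 112: Q = 929.0560.
dQ/dY = 30.38 − 0.432Y = -18.00400.
η = (dQ/dY)·(Y/Q) = -18.00400 × (112/929.0560) = -2.170.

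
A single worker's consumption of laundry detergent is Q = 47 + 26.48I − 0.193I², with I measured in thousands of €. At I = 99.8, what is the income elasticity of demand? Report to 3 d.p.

-1.566

At I = 99.8: Q = 767.4163.
dQ/dI = 26.48 − 0.386I = -12.04280.
η = (dQ/dI)·(I/Q) = -12.04280 × (99.8/767.4163) = -1.566.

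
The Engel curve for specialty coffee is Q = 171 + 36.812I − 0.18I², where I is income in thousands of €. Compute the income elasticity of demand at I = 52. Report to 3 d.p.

At I = 52: Q = 1598.5040.
dQ/dI = 36.812 − 0.36I = 18.09200.
η = (dQ/dI)·(I/Q) = 18.09200 × (52/1598.5040) = 0.589.

0.589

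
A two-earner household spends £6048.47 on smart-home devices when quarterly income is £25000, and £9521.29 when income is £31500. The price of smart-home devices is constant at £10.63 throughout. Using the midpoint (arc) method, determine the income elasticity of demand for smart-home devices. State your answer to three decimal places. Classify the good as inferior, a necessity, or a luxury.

With a constant price, Q₁ = 6048.47/10.63 = 569.000 and Q₂ = 9521.29/10.63 = 895.700 (equivalently, work directly with expenditure since P cancels).
Midpoint %ΔQ = (9521.29 − 6048.47)/7784.88 = 0.44610; midpoint %ΔI = (31500 − 25000)/28250 = 0.23009.
η = 0.44610 / 0.23009 = 1.939.
η > 1 ⇒ luxury.

1.939 (luxury)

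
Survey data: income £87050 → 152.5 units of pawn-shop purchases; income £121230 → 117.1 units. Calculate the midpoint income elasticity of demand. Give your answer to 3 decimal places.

ΔQ = 117.1 − 152.5 = -35.4; midpoint Q̄ = (152.5 + 117.1)/2 = 134.8.
ΔI = 121230 − 87050 = 34180; midpoint Ī = (87050 + 121230)/2 = 104140.
η = (ΔQ/Q̄) ÷ (ΔI/Ī) = (-35.4/134.8) ÷ (34180/104140) = -0.800.

-0.800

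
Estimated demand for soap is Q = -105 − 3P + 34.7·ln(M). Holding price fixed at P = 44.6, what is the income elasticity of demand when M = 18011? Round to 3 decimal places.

At P = 44.6, M = 18011: Q = 101.216.
Holding P constant, ∂Q/∂M = 34.7/M = 0.0019266.
η_M = (∂Q/∂M)·(M/Q) = 0.0019266 × (18011/101.216) = 0.343.

0.343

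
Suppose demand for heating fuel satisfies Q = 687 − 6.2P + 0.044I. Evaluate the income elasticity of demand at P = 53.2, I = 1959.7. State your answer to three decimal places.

At P = 53.2, I = 1959.7: Q = 443.387.
Holding P constant, ∂Q/∂I = 0.044.
η_I = (∂Q/∂I)·(I/Q) = 0.044 × (1959.7/443.387) = 0.194.

0.194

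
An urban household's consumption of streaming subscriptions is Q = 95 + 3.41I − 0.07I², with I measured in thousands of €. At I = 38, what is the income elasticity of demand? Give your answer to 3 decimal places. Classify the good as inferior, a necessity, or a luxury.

-0.588 (inferior good)

At I = 38: Q = 123.5000.
dQ/dI = 3.41 − 0.14I = -1.91000.
η = (dQ/dI)·(I/Q) = -1.91000 × (38/123.5000) = -0.588.
η < 0 ⇒ inferior good.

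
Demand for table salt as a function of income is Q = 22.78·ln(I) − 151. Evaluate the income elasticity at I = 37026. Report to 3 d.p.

At I = 37026: Q = 88.631.
dQ/dI = 22.78/I = 0.000615243 at this income.
η = (dQ/dI)·(I/Q) = 0.000615243 × (37026/88.631) = 0.257.

0.257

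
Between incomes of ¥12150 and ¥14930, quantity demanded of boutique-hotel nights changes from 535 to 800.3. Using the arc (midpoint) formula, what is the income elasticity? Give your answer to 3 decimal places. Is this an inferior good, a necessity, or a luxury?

1.935 (luxury)

ΔQ = 800.3 − 535 = 265.3; midpoint Q̄ = (535 + 800.3)/2 = 667.65.
ΔI = 14930 − 12150 = 2780; midpoint Ī = (12150 + 14930)/2 = 13540.
η = (ΔQ/Q̄) ÷ (ΔI/Ī) = (265.3/667.65) ÷ (2780/13540) = 1.935.
η > 1 ⇒ luxury.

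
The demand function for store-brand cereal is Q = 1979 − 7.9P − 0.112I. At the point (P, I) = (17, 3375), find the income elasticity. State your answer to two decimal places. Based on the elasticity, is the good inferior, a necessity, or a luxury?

-0.26 (inferior good)

At P = 17, I = 3375: Q = 1466.700.
Holding P constant, ∂Q/∂I = −0.112.
η_I = (∂Q/∂I)·(I/Q) = -0.112 × (3375/1466.700) = -0.26.
Since η < 0, this is an inferior good.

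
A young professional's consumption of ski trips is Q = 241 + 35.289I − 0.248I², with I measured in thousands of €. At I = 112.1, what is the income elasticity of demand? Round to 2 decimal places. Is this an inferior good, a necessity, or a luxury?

-2.11 (inferior good)

At I = 112.1: Q = 1080.4272.
dQ/dI = 35.289 − 0.496I = -20.31260.
η = (dQ/dI)·(I/Q) = -20.31260 × (112.1/1080.4272) = -2.11.
η < 0 ⇒ inferior good.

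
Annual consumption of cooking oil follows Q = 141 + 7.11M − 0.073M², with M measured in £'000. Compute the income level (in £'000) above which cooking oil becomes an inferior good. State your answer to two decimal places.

dQ/dM = 7.11 − 0.146M.
The good is inferior where dQ/dM < 0. Setting dQ/dM = 0 gives M = 7.11 / 0.146 = 48.70.

48.70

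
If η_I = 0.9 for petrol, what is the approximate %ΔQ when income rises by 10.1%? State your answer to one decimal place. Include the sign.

%ΔQ ≈ η × %ΔI = 0.9 × 10.1% = 9.1%.

9.1%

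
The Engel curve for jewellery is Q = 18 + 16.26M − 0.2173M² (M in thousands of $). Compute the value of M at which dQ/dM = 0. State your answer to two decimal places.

dQ/dM = 16.26 − 0.4346M.
The good is inferior where dQ/dM < 0. Setting dQ/dM = 0 gives M = 16.26 / 0.4346 = 37.41.

37.41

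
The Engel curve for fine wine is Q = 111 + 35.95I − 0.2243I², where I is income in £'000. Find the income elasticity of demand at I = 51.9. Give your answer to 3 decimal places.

0.479

At I = 51.9: Q = 1372.6283.
dQ/dI = 35.95 − 0.4486I = 12.66766.
η = (dQ/dI)·(I/Q) = 12.66766 × (51.9/1372.6283) = 0.479.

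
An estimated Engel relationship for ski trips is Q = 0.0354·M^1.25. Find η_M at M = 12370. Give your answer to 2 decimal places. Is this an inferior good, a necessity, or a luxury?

1.25 (luxury)

For Q = A·M^β the income elasticity is constant and equal to β.
Here β = 1.25, so η = 1.25.
Since η > 1, the good is a luxury.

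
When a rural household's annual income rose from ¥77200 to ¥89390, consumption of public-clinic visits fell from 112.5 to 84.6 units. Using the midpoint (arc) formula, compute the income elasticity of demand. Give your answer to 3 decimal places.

-1.934

ΔQ = 84.6 − 112.5 = -27.9; midpoint Q̄ = (112.5 + 84.6)/2 = 98.55.
ΔI = 89390 − 77200 = 12190; midpoint Ī = (77200 + 89390)/2 = 83295.
η = (ΔQ/Q̄) ÷ (ΔI/Ī) = (-27.9/98.55) ÷ (12190/83295) = -1.934.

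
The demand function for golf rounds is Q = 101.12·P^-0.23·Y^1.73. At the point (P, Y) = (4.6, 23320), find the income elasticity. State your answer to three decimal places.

1.730

For a multiplicative demand Q = A·P^α·Y^β, the income elasticity is β everywhere.
Here β = 1.73, so η = 1.730.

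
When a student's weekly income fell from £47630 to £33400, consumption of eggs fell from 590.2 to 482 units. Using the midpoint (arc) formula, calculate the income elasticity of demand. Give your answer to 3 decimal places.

0.575

ΔQ = 482 − 590.2 = -108.2; midpoint Q̄ = (590.2 + 482)/2 = 536.1.
ΔI = 33400 − 47630 = -14230; midpoint Ī = (47630 + 33400)/2 = 40515.
η = (ΔQ/Q̄) ÷ (ΔI/Ī) = (-108.2/536.1) ÷ (-14230/40515) = 0.575.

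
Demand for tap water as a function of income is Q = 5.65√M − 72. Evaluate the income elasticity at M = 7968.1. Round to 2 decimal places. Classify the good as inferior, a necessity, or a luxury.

0.58 (necessity)

At M = 7968.1: Q = 432.343.
dQ/dM = 5.65/(2√M) = 0.0316476 at this income.
η = (dQ/dM)·(M/Q) = 0.0316476 × (7968.1/432.343) = 0.58.
Since 0 < η < 1, the good is a necessity.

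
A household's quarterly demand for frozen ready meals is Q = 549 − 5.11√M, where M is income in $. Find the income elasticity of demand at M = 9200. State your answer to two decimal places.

-4.16

At M = 9200: Q = 58.866.
dQ/dM = -5.11/(2√M) = -0.0266377 at this income.
η = (dQ/dM)·(M/Q) = -0.0266377 × (9200/58.866) = -4.16.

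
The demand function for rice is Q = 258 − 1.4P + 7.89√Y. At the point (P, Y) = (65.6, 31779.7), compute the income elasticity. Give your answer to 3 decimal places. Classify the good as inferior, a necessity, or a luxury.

0.447 (necessity)

At P = 65.6, Y = 31779.7: Q = 1572.699.
Holding P constant, ∂Q/∂Y = 7.89/(2√Y) = 0.0221295.
η_Y = (∂Q/∂Y)·(Y/Q) = 0.0221295 × (31779.7/1572.699) = 0.447.
Since 0 < η < 1, this is a necessity.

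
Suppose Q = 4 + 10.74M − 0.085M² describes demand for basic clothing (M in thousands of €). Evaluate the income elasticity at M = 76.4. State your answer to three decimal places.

-0.523

At M = 76.4: Q = 328.3944.
dQ/dM = 10.74 − 0.17M = -2.24800.
η = (dQ/dM)·(M/Q) = -2.24800 × (76.4/328.3944) = -0.523.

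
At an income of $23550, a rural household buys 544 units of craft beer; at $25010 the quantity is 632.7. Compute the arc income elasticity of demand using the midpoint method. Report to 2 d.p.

ΔQ = 632.7 − 544 = 88.7; midpoint Q̄ = (544 + 632.7)/2 = 588.35.
ΔI = 25010 − 23550 = 1460; midpoint Ī = (23550 + 25010)/2 = 24280.
η = (ΔQ/Q̄) ÷ (ΔI/Ī) = (88.7/588.35) ÷ (1460/24280) = 2.51.

2.51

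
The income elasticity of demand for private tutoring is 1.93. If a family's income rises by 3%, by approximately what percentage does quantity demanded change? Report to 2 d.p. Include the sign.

5.79%

%ΔQ ≈ η × %ΔI = 1.93 × 3% = 5.79%.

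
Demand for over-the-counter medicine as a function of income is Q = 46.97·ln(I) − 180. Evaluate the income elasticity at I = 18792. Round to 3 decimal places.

0.166

At I = 18792: Q = 282.241.
dQ/dI = 46.97/I = 0.00249947 at this income.
η = (dQ/dI)·(I/Q) = 0.00249947 × (18792/282.241) = 0.166.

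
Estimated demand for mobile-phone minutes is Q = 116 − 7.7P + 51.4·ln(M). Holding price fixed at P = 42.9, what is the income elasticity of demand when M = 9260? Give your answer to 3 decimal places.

At P = 42.9, M = 9260: Q = 255.130.
Holding P constant, ∂Q/∂M = 51.4/M = 0.00555076.
η_M = (∂Q/∂M)·(M/Q) = 0.00555076 × (9260/255.130) = 0.201.

0.201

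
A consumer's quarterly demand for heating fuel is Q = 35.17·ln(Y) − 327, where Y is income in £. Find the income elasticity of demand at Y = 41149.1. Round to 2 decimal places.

0.75

At Y = 41149.1: Q = 46.680.
dQ/dY = 35.17/Y = 0.000854697 at this income.
η = (dQ/dY)·(Y/Q) = 0.000854697 × (41149.1/46.680) = 0.75.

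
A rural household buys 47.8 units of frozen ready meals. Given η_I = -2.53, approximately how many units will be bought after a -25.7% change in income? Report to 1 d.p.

78.9

%ΔQ ≈ η × %ΔI = -2.53 × (-25.7%) = 65.021%.
New Q ≈ 47.8 × (1 + 0.65021) = 78.9.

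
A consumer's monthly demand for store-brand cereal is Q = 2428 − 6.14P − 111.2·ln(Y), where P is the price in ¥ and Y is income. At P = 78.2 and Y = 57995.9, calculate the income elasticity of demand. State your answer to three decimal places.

At P = 78.2, Y = 57995.9: Q = 728.196.
Holding P constant, ∂Q/∂Y = -111.2/Y = -0.00191738.
η_Y = (∂Q/∂Y)·(Y/Q) = -0.00191738 × (57995.9/728.196) = -0.153.

-0.153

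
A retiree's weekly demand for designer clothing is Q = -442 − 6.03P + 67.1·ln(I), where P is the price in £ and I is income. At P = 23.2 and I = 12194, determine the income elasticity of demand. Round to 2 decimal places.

1.36

At P = 23.2, I = 12194: Q = 49.428.
Holding P constant, ∂Q/∂I = 67.1/I = 0.00550271.
η_I = (∂Q/∂I)·(I/Q) = 0.00550271 × (12194/49.428) = 1.36.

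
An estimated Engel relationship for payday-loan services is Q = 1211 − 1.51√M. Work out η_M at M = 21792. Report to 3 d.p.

At M = 21792: Q = 988.092.
dQ/dM = -1.51/(2√M) = -0.00511444 at this income.
η = (dQ/dM)·(M/Q) = -0.00511444 × (21792/988.092) = -0.113.

-0.113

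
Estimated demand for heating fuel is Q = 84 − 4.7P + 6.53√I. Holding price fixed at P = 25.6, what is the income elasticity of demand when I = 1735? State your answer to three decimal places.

At P = 25.6, I = 1735: Q = 235.676.
Holding P constant, ∂Q/∂I = 6.53/(2√I) = 0.0783851.
η_I = (∂Q/∂I)·(I/Q) = 0.0783851 × (1735/235.676) = 0.577.

0.577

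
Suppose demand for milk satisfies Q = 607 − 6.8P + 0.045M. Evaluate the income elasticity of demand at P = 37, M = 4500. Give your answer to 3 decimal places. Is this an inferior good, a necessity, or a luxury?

0.363 (necessity)

At P = 37, M = 4500: Q = 557.900.
Holding P constant, ∂Q/∂M = 0.045.
η_M = (∂Q/∂M)·(M/Q) = 0.045 × (4500/557.900) = 0.363.
Since 0 < η < 1, this is a necessity.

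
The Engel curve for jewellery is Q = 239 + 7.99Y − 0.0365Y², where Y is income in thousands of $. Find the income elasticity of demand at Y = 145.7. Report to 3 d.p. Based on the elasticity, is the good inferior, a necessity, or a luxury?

-0.614 (inferior good)

At Y = 145.7: Q = 628.3031.
dQ/dY = 7.99 − 0.073Y = -2.64610.
η = (dQ/dY)·(Y/Q) = -2.64610 × (145.7/628.3031) = -0.614.
η < 0 ⇒ inferior good.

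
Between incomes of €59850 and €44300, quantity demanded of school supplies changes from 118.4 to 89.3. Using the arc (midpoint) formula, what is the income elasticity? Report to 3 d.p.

0.938

ΔQ = 89.3 − 118.4 = -29.1; midpoint Q̄ = (118.4 + 89.3)/2 = 103.85.
ΔI = 44300 − 59850 = -15550; midpoint Ī = (59850 + 44300)/2 = 52075.
η = (ΔQ/Q̄) ÷ (ΔI/Ī) = (-29.1/103.85) ÷ (-15550/52075) = 0.938.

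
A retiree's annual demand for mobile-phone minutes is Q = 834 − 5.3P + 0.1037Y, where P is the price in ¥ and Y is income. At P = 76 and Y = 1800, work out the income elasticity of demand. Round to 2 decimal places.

At P = 76, Y = 1800: Q = 617.860.
Holding P constant, ∂Q/∂Y = 0.1037.
η_Y = (∂Q/∂Y)·(Y/Q) = 0.1037 × (1800/617.860) = 0.30.

0.30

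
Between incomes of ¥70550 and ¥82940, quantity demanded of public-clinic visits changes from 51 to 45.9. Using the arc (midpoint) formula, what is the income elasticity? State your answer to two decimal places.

-0.65

ΔQ = 45.9 − 51 = -5.1; midpoint Q̄ = (51 + 45.9)/2 = 48.45.
ΔI = 82940 − 70550 = 12390; midpoint Ī = (70550 + 82940)/2 = 76745.
η = (ΔQ/Q̄) ÷ (ΔI/Ī) = (-5.1/48.45) ÷ (12390/76745) = -0.65.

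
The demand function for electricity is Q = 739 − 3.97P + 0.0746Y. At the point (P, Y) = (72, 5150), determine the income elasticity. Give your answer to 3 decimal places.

At P = 72, Y = 5150: Q = 837.350.
Holding P constant, ∂Q/∂Y = 0.0746.
η_Y = (∂Q/∂Y)·(Y/Q) = 0.0746 × (5150/837.350) = 0.459.

0.459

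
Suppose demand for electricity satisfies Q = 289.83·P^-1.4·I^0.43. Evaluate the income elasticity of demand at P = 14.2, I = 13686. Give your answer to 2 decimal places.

For a multiplicative demand Q = A·P^α·I^β, the income elasticity is β everywhere.
Here β = 0.43, so η = 0.43.

0.43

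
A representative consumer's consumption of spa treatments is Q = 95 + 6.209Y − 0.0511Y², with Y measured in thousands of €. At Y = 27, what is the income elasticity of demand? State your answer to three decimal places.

0.413

At Y = 27: Q = 225.3911.
dQ/dY = 6.209 − 0.1022Y = 3.44960.
η = (dQ/dY)·(Y/Q) = 3.44960 × (27/225.3911) = 0.413.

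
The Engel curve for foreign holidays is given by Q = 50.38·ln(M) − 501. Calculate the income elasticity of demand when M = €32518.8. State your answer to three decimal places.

At M = 32518.8: Q = 22.427.
dQ/dM = 50.38/M = 0.00154926 at this income.
η = (dQ/dM)·(M/Q) = 0.00154926 × (32518.8/22.427) = 2.246.

2.246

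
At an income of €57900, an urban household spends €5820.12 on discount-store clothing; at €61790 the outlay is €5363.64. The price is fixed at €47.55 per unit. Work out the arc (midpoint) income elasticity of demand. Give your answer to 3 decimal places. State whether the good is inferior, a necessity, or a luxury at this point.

With a constant price, Q₁ = 5820.12/47.55 = 122.400 and Q₂ = 5363.64/47.55 = 112.800 (equivalently, work directly with expenditure since P cancels).
Midpoint %ΔQ = (5363.64 − 5820.12)/5591.88 = -0.08163; midpoint %ΔI = (61790 − 57900)/59845 = 0.06500.
η = -0.08163 / 0.06500 = -1.256.
η < 0 ⇒ inferior good.

-1.256 (inferior good)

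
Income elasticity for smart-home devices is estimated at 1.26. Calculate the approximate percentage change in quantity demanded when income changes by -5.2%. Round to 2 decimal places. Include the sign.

%ΔQ ≈ η × %ΔI = 1.26 × (-5.2%) = -6.55%.

-6.55%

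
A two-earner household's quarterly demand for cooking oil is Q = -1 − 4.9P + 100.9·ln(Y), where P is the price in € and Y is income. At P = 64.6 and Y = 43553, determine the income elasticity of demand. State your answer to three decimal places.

0.133

At P = 64.6, Y = 43553: Q = 760.247.
Holding P constant, ∂Q/∂Y = 100.9/Y = 0.00231672.
η_Y = (∂Q/∂Y)·(Y/Q) = 0.00231672 × (43553/760.247) = 0.133.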